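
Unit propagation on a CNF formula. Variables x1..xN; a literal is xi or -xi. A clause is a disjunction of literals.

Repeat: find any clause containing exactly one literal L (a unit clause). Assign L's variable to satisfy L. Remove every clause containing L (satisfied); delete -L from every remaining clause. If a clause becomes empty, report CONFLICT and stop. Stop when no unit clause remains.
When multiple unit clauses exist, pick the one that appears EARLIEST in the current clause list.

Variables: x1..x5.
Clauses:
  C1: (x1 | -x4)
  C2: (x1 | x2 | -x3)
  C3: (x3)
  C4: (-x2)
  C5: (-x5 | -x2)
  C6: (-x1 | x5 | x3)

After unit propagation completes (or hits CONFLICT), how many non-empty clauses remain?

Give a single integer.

unit clause [3] forces x3=T; simplify:
  drop -3 from [1, 2, -3] -> [1, 2]
  satisfied 2 clause(s); 4 remain; assigned so far: [3]
unit clause [-2] forces x2=F; simplify:
  drop 2 from [1, 2] -> [1]
  satisfied 2 clause(s); 2 remain; assigned so far: [2, 3]
unit clause [1] forces x1=T; simplify:
  satisfied 2 clause(s); 0 remain; assigned so far: [1, 2, 3]

Answer: 0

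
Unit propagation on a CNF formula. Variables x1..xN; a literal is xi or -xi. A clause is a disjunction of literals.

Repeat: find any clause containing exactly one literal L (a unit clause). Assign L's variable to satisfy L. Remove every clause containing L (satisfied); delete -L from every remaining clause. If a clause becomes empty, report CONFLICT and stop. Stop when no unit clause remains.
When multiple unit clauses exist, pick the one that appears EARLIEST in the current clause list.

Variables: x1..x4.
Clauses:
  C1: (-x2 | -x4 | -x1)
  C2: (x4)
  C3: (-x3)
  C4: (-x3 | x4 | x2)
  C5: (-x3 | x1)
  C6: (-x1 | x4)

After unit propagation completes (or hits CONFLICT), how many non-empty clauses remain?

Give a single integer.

Answer: 1

Derivation:
unit clause [4] forces x4=T; simplify:
  drop -4 from [-2, -4, -1] -> [-2, -1]
  satisfied 3 clause(s); 3 remain; assigned so far: [4]
unit clause [-3] forces x3=F; simplify:
  satisfied 2 clause(s); 1 remain; assigned so far: [3, 4]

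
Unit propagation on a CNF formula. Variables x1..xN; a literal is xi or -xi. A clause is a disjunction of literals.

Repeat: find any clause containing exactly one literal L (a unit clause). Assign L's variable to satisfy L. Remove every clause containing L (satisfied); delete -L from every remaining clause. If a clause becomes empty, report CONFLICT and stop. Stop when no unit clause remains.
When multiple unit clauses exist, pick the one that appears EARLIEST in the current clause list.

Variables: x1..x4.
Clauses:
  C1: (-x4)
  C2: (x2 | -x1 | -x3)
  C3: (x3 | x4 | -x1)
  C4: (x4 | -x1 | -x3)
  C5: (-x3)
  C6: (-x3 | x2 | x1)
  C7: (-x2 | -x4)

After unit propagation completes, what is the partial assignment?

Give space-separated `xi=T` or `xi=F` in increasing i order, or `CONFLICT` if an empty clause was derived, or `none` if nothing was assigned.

unit clause [-4] forces x4=F; simplify:
  drop 4 from [3, 4, -1] -> [3, -1]
  drop 4 from [4, -1, -3] -> [-1, -3]
  satisfied 2 clause(s); 5 remain; assigned so far: [4]
unit clause [-3] forces x3=F; simplify:
  drop 3 from [3, -1] -> [-1]
  satisfied 4 clause(s); 1 remain; assigned so far: [3, 4]
unit clause [-1] forces x1=F; simplify:
  satisfied 1 clause(s); 0 remain; assigned so far: [1, 3, 4]

Answer: x1=F x3=F x4=F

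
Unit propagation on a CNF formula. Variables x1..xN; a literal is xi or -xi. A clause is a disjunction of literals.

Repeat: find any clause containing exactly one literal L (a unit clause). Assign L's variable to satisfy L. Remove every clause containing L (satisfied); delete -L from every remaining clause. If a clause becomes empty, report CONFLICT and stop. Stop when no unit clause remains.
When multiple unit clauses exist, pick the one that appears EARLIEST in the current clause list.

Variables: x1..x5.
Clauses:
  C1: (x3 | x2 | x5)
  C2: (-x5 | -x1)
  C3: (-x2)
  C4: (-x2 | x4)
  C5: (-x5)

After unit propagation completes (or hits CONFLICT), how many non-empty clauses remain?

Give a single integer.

unit clause [-2] forces x2=F; simplify:
  drop 2 from [3, 2, 5] -> [3, 5]
  satisfied 2 clause(s); 3 remain; assigned so far: [2]
unit clause [-5] forces x5=F; simplify:
  drop 5 from [3, 5] -> [3]
  satisfied 2 clause(s); 1 remain; assigned so far: [2, 5]
unit clause [3] forces x3=T; simplify:
  satisfied 1 clause(s); 0 remain; assigned so far: [2, 3, 5]

Answer: 0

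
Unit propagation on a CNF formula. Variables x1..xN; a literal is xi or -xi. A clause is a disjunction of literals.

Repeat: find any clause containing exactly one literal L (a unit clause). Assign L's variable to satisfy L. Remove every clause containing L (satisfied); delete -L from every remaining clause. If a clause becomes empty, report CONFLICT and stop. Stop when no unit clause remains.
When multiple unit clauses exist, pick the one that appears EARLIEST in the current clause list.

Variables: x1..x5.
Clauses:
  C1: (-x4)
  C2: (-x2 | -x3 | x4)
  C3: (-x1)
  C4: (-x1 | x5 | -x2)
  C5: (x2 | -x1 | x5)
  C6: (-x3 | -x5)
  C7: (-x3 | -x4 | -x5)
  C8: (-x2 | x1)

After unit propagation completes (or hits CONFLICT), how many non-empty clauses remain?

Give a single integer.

Answer: 1

Derivation:
unit clause [-4] forces x4=F; simplify:
  drop 4 from [-2, -3, 4] -> [-2, -3]
  satisfied 2 clause(s); 6 remain; assigned so far: [4]
unit clause [-1] forces x1=F; simplify:
  drop 1 from [-2, 1] -> [-2]
  satisfied 3 clause(s); 3 remain; assigned so far: [1, 4]
unit clause [-2] forces x2=F; simplify:
  satisfied 2 clause(s); 1 remain; assigned so far: [1, 2, 4]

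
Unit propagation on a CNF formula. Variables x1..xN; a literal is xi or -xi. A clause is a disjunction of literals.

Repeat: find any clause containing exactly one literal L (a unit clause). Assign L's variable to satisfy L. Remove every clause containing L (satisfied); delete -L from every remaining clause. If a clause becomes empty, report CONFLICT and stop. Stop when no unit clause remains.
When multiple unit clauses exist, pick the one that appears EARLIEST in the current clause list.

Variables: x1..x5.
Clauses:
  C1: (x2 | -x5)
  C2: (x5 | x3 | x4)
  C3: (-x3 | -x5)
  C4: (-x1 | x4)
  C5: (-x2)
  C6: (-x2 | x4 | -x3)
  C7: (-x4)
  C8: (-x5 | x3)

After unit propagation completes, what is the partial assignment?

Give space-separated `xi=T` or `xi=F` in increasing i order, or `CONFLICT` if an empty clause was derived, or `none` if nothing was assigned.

unit clause [-2] forces x2=F; simplify:
  drop 2 from [2, -5] -> [-5]
  satisfied 2 clause(s); 6 remain; assigned so far: [2]
unit clause [-5] forces x5=F; simplify:
  drop 5 from [5, 3, 4] -> [3, 4]
  satisfied 3 clause(s); 3 remain; assigned so far: [2, 5]
unit clause [-4] forces x4=F; simplify:
  drop 4 from [3, 4] -> [3]
  drop 4 from [-1, 4] -> [-1]
  satisfied 1 clause(s); 2 remain; assigned so far: [2, 4, 5]
unit clause [3] forces x3=T; simplify:
  satisfied 1 clause(s); 1 remain; assigned so far: [2, 3, 4, 5]
unit clause [-1] forces x1=F; simplify:
  satisfied 1 clause(s); 0 remain; assigned so far: [1, 2, 3, 4, 5]

Answer: x1=F x2=F x3=T x4=F x5=F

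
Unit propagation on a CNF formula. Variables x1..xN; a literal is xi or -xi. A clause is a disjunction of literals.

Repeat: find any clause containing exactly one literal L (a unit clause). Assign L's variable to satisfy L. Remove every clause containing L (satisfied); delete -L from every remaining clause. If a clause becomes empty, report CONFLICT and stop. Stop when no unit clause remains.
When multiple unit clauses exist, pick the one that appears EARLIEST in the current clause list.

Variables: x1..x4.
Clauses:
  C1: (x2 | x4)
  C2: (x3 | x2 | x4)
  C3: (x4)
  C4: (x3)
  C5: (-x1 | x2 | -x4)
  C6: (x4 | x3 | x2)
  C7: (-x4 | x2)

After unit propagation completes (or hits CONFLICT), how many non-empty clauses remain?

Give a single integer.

Answer: 0

Derivation:
unit clause [4] forces x4=T; simplify:
  drop -4 from [-1, 2, -4] -> [-1, 2]
  drop -4 from [-4, 2] -> [2]
  satisfied 4 clause(s); 3 remain; assigned so far: [4]
unit clause [3] forces x3=T; simplify:
  satisfied 1 clause(s); 2 remain; assigned so far: [3, 4]
unit clause [2] forces x2=T; simplify:
  satisfied 2 clause(s); 0 remain; assigned so far: [2, 3, 4]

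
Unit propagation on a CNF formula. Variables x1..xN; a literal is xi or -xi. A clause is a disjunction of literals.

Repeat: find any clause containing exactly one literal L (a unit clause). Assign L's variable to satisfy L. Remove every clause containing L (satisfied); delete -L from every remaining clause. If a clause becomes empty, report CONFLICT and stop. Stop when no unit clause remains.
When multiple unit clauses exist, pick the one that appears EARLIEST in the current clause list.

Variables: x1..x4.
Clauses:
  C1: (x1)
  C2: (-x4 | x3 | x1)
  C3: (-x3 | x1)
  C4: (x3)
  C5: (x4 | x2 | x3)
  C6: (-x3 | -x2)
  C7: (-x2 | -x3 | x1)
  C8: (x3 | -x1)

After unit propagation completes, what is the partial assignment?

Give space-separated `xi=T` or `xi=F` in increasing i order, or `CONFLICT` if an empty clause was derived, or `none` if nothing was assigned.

Answer: x1=T x2=F x3=T

Derivation:
unit clause [1] forces x1=T; simplify:
  drop -1 from [3, -1] -> [3]
  satisfied 4 clause(s); 4 remain; assigned so far: [1]
unit clause [3] forces x3=T; simplify:
  drop -3 from [-3, -2] -> [-2]
  satisfied 3 clause(s); 1 remain; assigned so far: [1, 3]
unit clause [-2] forces x2=F; simplify:
  satisfied 1 clause(s); 0 remain; assigned so far: [1, 2, 3]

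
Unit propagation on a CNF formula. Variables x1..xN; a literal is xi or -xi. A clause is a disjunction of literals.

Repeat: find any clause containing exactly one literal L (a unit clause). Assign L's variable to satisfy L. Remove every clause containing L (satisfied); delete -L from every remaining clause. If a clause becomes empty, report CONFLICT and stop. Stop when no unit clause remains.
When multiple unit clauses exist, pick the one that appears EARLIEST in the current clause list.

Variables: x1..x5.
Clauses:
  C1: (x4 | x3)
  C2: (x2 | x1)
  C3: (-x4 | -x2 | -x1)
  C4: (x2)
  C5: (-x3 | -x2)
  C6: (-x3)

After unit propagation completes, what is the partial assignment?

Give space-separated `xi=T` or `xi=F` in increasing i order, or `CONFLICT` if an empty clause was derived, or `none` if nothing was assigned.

Answer: x1=F x2=T x3=F x4=T

Derivation:
unit clause [2] forces x2=T; simplify:
  drop -2 from [-4, -2, -1] -> [-4, -1]
  drop -2 from [-3, -2] -> [-3]
  satisfied 2 clause(s); 4 remain; assigned so far: [2]
unit clause [-3] forces x3=F; simplify:
  drop 3 from [4, 3] -> [4]
  satisfied 2 clause(s); 2 remain; assigned so far: [2, 3]
unit clause [4] forces x4=T; simplify:
  drop -4 from [-4, -1] -> [-1]
  satisfied 1 clause(s); 1 remain; assigned so far: [2, 3, 4]
unit clause [-1] forces x1=F; simplify:
  satisfied 1 clause(s); 0 remain; assigned so far: [1, 2, 3, 4]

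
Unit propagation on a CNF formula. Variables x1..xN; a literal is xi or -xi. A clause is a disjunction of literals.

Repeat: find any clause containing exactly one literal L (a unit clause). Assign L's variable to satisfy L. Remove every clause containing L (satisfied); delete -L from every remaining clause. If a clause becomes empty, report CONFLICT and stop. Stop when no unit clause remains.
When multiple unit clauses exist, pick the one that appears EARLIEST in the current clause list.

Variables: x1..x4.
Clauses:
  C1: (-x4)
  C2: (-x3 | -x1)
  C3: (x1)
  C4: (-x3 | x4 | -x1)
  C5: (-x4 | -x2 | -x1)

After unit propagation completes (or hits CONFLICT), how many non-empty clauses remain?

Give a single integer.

Answer: 0

Derivation:
unit clause [-4] forces x4=F; simplify:
  drop 4 from [-3, 4, -1] -> [-3, -1]
  satisfied 2 clause(s); 3 remain; assigned so far: [4]
unit clause [1] forces x1=T; simplify:
  drop -1 from [-3, -1] -> [-3]
  drop -1 from [-3, -1] -> [-3]
  satisfied 1 clause(s); 2 remain; assigned so far: [1, 4]
unit clause [-3] forces x3=F; simplify:
  satisfied 2 clause(s); 0 remain; assigned so far: [1, 3, 4]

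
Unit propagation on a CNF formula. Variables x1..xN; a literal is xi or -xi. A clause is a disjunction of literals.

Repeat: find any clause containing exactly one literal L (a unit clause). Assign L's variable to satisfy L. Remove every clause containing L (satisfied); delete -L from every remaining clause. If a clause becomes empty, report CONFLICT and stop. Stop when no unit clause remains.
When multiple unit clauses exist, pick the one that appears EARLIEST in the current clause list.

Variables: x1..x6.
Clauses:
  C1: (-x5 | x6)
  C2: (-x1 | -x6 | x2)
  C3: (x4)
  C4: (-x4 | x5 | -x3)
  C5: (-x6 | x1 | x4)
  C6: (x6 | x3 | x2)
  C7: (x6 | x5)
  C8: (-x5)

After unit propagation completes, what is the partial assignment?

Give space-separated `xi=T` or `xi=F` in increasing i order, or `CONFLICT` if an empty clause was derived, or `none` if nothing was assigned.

Answer: x3=F x4=T x5=F x6=T

Derivation:
unit clause [4] forces x4=T; simplify:
  drop -4 from [-4, 5, -3] -> [5, -3]
  satisfied 2 clause(s); 6 remain; assigned so far: [4]
unit clause [-5] forces x5=F; simplify:
  drop 5 from [5, -3] -> [-3]
  drop 5 from [6, 5] -> [6]
  satisfied 2 clause(s); 4 remain; assigned so far: [4, 5]
unit clause [-3] forces x3=F; simplify:
  drop 3 from [6, 3, 2] -> [6, 2]
  satisfied 1 clause(s); 3 remain; assigned so far: [3, 4, 5]
unit clause [6] forces x6=T; simplify:
  drop -6 from [-1, -6, 2] -> [-1, 2]
  satisfied 2 clause(s); 1 remain; assigned so far: [3, 4, 5, 6]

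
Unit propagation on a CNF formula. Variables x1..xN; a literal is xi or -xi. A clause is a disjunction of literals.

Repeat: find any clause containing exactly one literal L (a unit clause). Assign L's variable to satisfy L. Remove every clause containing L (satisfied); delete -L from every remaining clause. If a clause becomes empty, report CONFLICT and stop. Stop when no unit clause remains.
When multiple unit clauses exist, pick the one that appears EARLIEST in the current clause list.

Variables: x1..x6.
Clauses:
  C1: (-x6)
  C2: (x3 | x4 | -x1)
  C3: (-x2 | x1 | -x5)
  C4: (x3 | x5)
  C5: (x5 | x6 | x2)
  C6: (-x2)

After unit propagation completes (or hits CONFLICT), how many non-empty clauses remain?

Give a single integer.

Answer: 1

Derivation:
unit clause [-6] forces x6=F; simplify:
  drop 6 from [5, 6, 2] -> [5, 2]
  satisfied 1 clause(s); 5 remain; assigned so far: [6]
unit clause [-2] forces x2=F; simplify:
  drop 2 from [5, 2] -> [5]
  satisfied 2 clause(s); 3 remain; assigned so far: [2, 6]
unit clause [5] forces x5=T; simplify:
  satisfied 2 clause(s); 1 remain; assigned so far: [2, 5, 6]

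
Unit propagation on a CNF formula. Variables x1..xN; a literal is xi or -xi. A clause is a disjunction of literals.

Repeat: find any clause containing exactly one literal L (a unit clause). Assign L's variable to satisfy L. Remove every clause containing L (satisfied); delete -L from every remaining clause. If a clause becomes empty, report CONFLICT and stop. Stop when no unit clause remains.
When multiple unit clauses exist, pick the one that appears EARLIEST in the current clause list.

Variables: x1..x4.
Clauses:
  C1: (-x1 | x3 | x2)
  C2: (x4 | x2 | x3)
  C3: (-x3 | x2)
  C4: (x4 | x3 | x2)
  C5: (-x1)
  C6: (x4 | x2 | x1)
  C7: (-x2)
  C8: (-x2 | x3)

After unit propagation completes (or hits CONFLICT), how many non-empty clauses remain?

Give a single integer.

unit clause [-1] forces x1=F; simplify:
  drop 1 from [4, 2, 1] -> [4, 2]
  satisfied 2 clause(s); 6 remain; assigned so far: [1]
unit clause [-2] forces x2=F; simplify:
  drop 2 from [4, 2, 3] -> [4, 3]
  drop 2 from [-3, 2] -> [-3]
  drop 2 from [4, 3, 2] -> [4, 3]
  drop 2 from [4, 2] -> [4]
  satisfied 2 clause(s); 4 remain; assigned so far: [1, 2]
unit clause [-3] forces x3=F; simplify:
  drop 3 from [4, 3] -> [4]
  drop 3 from [4, 3] -> [4]
  satisfied 1 clause(s); 3 remain; assigned so far: [1, 2, 3]
unit clause [4] forces x4=T; simplify:
  satisfied 3 clause(s); 0 remain; assigned so far: [1, 2, 3, 4]

Answer: 0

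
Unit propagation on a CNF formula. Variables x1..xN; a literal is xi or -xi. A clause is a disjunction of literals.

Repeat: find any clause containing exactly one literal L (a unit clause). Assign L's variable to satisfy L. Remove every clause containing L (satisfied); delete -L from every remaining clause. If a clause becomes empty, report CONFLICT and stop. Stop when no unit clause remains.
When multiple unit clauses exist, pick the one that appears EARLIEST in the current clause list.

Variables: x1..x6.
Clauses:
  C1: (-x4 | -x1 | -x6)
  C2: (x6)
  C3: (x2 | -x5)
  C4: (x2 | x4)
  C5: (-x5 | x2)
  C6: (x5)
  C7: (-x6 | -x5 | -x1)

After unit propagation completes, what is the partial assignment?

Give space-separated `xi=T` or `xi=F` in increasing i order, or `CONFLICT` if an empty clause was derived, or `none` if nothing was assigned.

Answer: x1=F x2=T x5=T x6=T

Derivation:
unit clause [6] forces x6=T; simplify:
  drop -6 from [-4, -1, -6] -> [-4, -1]
  drop -6 from [-6, -5, -1] -> [-5, -1]
  satisfied 1 clause(s); 6 remain; assigned so far: [6]
unit clause [5] forces x5=T; simplify:
  drop -5 from [2, -5] -> [2]
  drop -5 from [-5, 2] -> [2]
  drop -5 from [-5, -1] -> [-1]
  satisfied 1 clause(s); 5 remain; assigned so far: [5, 6]
unit clause [2] forces x2=T; simplify:
  satisfied 3 clause(s); 2 remain; assigned so far: [2, 5, 6]
unit clause [-1] forces x1=F; simplify:
  satisfied 2 clause(s); 0 remain; assigned so far: [1, 2, 5, 6]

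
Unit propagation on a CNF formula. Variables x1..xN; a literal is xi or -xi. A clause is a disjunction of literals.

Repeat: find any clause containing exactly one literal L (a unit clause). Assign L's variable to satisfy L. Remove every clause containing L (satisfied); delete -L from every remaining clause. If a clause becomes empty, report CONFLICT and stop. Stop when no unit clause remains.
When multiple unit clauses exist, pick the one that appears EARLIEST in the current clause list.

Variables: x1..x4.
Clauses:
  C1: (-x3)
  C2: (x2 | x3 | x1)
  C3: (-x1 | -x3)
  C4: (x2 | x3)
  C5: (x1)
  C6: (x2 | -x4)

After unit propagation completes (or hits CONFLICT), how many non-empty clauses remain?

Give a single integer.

Answer: 0

Derivation:
unit clause [-3] forces x3=F; simplify:
  drop 3 from [2, 3, 1] -> [2, 1]
  drop 3 from [2, 3] -> [2]
  satisfied 2 clause(s); 4 remain; assigned so far: [3]
unit clause [2] forces x2=T; simplify:
  satisfied 3 clause(s); 1 remain; assigned so far: [2, 3]
unit clause [1] forces x1=T; simplify:
  satisfied 1 clause(s); 0 remain; assigned so far: [1, 2, 3]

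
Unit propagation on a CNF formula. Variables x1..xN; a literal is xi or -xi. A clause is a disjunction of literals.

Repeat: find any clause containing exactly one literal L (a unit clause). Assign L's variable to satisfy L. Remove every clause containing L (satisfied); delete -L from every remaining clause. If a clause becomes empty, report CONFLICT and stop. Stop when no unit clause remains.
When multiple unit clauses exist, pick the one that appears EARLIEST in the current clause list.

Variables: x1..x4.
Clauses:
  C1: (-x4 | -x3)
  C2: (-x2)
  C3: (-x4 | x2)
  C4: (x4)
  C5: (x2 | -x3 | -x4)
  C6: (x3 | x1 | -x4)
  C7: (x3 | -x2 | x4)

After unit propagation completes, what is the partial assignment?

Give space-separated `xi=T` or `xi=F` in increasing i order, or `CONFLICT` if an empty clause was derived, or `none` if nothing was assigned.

Answer: CONFLICT

Derivation:
unit clause [-2] forces x2=F; simplify:
  drop 2 from [-4, 2] -> [-4]
  drop 2 from [2, -3, -4] -> [-3, -4]
  satisfied 2 clause(s); 5 remain; assigned so far: [2]
unit clause [-4] forces x4=F; simplify:
  drop 4 from [4] -> [] (empty!)
  satisfied 4 clause(s); 1 remain; assigned so far: [2, 4]
CONFLICT (empty clause)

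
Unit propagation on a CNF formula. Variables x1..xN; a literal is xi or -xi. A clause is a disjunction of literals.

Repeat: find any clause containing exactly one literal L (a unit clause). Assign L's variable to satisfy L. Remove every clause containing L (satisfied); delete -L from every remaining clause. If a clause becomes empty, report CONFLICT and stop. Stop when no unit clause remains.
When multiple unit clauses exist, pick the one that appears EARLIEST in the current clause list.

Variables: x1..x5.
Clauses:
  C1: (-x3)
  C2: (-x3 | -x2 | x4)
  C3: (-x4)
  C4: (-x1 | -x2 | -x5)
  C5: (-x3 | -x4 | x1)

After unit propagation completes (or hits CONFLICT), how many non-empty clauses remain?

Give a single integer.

unit clause [-3] forces x3=F; simplify:
  satisfied 3 clause(s); 2 remain; assigned so far: [3]
unit clause [-4] forces x4=F; simplify:
  satisfied 1 clause(s); 1 remain; assigned so far: [3, 4]

Answer: 1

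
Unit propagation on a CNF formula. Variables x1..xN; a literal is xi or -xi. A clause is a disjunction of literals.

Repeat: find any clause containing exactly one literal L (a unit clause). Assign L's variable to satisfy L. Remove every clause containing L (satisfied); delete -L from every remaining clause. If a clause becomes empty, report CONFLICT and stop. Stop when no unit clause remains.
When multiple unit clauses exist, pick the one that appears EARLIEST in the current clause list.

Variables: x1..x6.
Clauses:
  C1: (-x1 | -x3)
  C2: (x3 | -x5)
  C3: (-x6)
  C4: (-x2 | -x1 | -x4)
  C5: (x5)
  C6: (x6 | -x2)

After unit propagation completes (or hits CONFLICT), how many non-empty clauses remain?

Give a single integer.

unit clause [-6] forces x6=F; simplify:
  drop 6 from [6, -2] -> [-2]
  satisfied 1 clause(s); 5 remain; assigned so far: [6]
unit clause [5] forces x5=T; simplify:
  drop -5 from [3, -5] -> [3]
  satisfied 1 clause(s); 4 remain; assigned so far: [5, 6]
unit clause [3] forces x3=T; simplify:
  drop -3 from [-1, -3] -> [-1]
  satisfied 1 clause(s); 3 remain; assigned so far: [3, 5, 6]
unit clause [-1] forces x1=F; simplify:
  satisfied 2 clause(s); 1 remain; assigned so far: [1, 3, 5, 6]
unit clause [-2] forces x2=F; simplify:
  satisfied 1 clause(s); 0 remain; assigned so far: [1, 2, 3, 5, 6]

Answer: 0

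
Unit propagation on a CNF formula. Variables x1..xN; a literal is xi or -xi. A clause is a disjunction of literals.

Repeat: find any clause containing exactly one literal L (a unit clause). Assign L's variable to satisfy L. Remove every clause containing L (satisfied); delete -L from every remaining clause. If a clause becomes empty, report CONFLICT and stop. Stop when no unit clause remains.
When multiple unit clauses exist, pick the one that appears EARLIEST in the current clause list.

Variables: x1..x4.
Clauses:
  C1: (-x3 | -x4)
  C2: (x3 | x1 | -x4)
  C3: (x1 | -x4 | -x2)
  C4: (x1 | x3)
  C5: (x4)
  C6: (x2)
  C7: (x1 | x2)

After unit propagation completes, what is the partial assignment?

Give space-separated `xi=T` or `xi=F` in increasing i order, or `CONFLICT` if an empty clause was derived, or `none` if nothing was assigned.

unit clause [4] forces x4=T; simplify:
  drop -4 from [-3, -4] -> [-3]
  drop -4 from [3, 1, -4] -> [3, 1]
  drop -4 from [1, -4, -2] -> [1, -2]
  satisfied 1 clause(s); 6 remain; assigned so far: [4]
unit clause [-3] forces x3=F; simplify:
  drop 3 from [3, 1] -> [1]
  drop 3 from [1, 3] -> [1]
  satisfied 1 clause(s); 5 remain; assigned so far: [3, 4]
unit clause [1] forces x1=T; simplify:
  satisfied 4 clause(s); 1 remain; assigned so far: [1, 3, 4]
unit clause [2] forces x2=T; simplify:
  satisfied 1 clause(s); 0 remain; assigned so far: [1, 2, 3, 4]

Answer: x1=T x2=T x3=F x4=T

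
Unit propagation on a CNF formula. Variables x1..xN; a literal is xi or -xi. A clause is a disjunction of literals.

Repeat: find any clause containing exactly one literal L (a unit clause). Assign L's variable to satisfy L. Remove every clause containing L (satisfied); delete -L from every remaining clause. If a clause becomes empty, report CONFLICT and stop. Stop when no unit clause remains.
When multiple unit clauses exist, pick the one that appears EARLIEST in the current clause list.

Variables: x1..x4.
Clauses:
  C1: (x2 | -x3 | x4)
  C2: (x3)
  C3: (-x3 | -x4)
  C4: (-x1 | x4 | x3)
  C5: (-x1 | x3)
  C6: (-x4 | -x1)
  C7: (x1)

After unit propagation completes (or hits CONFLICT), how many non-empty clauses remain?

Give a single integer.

unit clause [3] forces x3=T; simplify:
  drop -3 from [2, -3, 4] -> [2, 4]
  drop -3 from [-3, -4] -> [-4]
  satisfied 3 clause(s); 4 remain; assigned so far: [3]
unit clause [-4] forces x4=F; simplify:
  drop 4 from [2, 4] -> [2]
  satisfied 2 clause(s); 2 remain; assigned so far: [3, 4]
unit clause [2] forces x2=T; simplify:
  satisfied 1 clause(s); 1 remain; assigned so far: [2, 3, 4]
unit clause [1] forces x1=T; simplify:
  satisfied 1 clause(s); 0 remain; assigned so far: [1, 2, 3, 4]

Answer: 0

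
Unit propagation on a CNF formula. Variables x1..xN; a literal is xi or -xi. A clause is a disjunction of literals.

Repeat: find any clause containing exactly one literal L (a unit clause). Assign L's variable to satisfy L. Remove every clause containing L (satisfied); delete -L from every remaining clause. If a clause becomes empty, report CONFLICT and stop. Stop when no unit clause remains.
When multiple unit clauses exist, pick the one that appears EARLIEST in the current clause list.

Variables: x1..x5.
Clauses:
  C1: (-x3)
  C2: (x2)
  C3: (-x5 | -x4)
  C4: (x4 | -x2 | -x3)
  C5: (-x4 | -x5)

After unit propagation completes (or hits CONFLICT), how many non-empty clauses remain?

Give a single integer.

Answer: 2

Derivation:
unit clause [-3] forces x3=F; simplify:
  satisfied 2 clause(s); 3 remain; assigned so far: [3]
unit clause [2] forces x2=T; simplify:
  satisfied 1 clause(s); 2 remain; assigned so far: [2, 3]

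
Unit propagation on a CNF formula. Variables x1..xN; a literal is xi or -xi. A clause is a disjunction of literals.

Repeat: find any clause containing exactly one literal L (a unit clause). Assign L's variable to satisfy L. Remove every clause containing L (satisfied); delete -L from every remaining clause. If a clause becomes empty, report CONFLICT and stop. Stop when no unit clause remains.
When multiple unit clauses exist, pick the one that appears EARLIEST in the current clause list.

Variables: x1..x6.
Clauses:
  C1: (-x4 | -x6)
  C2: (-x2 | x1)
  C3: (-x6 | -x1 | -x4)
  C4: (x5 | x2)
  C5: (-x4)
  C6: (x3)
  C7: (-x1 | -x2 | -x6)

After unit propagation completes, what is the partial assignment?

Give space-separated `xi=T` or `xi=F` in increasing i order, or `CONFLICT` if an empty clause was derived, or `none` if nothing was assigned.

unit clause [-4] forces x4=F; simplify:
  satisfied 3 clause(s); 4 remain; assigned so far: [4]
unit clause [3] forces x3=T; simplify:
  satisfied 1 clause(s); 3 remain; assigned so far: [3, 4]

Answer: x3=T x4=F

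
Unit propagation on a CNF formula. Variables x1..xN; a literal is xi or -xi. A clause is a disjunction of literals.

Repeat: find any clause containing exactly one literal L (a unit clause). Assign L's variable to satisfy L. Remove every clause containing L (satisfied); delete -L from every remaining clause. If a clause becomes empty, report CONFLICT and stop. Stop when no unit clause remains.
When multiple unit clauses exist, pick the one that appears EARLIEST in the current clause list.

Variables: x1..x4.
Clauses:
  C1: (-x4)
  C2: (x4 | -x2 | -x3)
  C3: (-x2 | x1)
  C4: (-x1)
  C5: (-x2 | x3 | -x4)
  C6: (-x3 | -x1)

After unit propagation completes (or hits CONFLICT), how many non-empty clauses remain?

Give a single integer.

unit clause [-4] forces x4=F; simplify:
  drop 4 from [4, -2, -3] -> [-2, -3]
  satisfied 2 clause(s); 4 remain; assigned so far: [4]
unit clause [-1] forces x1=F; simplify:
  drop 1 from [-2, 1] -> [-2]
  satisfied 2 clause(s); 2 remain; assigned so far: [1, 4]
unit clause [-2] forces x2=F; simplify:
  satisfied 2 clause(s); 0 remain; assigned so far: [1, 2, 4]

Answer: 0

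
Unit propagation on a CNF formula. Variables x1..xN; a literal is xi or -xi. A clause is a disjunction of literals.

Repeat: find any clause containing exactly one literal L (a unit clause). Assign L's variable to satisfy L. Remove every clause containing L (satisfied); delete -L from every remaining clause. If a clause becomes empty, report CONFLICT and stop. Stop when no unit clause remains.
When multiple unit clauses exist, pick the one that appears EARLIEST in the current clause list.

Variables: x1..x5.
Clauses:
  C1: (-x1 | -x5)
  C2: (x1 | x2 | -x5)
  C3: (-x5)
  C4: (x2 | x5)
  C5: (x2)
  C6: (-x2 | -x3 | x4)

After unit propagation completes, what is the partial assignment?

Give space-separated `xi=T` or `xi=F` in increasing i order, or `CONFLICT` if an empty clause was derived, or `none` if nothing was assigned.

Answer: x2=T x5=F

Derivation:
unit clause [-5] forces x5=F; simplify:
  drop 5 from [2, 5] -> [2]
  satisfied 3 clause(s); 3 remain; assigned so far: [5]
unit clause [2] forces x2=T; simplify:
  drop -2 from [-2, -3, 4] -> [-3, 4]
  satisfied 2 clause(s); 1 remain; assigned so far: [2, 5]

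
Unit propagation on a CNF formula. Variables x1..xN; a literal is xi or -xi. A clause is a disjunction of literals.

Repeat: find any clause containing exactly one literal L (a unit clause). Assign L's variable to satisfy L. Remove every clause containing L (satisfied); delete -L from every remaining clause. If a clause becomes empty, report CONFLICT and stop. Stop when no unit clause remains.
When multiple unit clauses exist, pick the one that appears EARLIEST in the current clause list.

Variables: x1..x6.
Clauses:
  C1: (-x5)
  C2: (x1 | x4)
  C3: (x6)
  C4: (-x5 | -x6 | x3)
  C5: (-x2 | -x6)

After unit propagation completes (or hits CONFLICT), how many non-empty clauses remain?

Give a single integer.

Answer: 1

Derivation:
unit clause [-5] forces x5=F; simplify:
  satisfied 2 clause(s); 3 remain; assigned so far: [5]
unit clause [6] forces x6=T; simplify:
  drop -6 from [-2, -6] -> [-2]
  satisfied 1 clause(s); 2 remain; assigned so far: [5, 6]
unit clause [-2] forces x2=F; simplify:
  satisfied 1 clause(s); 1 remain; assigned so far: [2, 5, 6]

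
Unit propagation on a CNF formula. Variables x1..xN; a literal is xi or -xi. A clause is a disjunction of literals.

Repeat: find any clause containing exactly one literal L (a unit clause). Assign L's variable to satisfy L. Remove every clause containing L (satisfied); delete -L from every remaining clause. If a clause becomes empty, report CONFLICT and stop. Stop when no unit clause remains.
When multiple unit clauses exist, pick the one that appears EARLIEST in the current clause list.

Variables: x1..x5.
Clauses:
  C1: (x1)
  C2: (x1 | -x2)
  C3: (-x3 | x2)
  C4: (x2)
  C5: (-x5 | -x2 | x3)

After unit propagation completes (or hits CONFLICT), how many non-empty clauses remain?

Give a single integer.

Answer: 1

Derivation:
unit clause [1] forces x1=T; simplify:
  satisfied 2 clause(s); 3 remain; assigned so far: [1]
unit clause [2] forces x2=T; simplify:
  drop -2 from [-5, -2, 3] -> [-5, 3]
  satisfied 2 clause(s); 1 remain; assigned so far: [1, 2]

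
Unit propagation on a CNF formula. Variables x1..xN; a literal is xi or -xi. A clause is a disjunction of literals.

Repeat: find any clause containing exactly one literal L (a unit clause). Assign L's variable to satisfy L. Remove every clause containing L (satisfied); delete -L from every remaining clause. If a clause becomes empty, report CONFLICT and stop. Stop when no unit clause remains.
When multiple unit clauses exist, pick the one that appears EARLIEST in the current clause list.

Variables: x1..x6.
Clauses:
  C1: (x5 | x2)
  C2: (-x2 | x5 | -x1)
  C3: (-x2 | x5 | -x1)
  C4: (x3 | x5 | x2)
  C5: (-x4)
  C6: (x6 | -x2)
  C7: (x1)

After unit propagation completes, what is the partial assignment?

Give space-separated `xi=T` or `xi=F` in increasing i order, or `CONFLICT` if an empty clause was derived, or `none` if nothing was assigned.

unit clause [-4] forces x4=F; simplify:
  satisfied 1 clause(s); 6 remain; assigned so far: [4]
unit clause [1] forces x1=T; simplify:
  drop -1 from [-2, 5, -1] -> [-2, 5]
  drop -1 from [-2, 5, -1] -> [-2, 5]
  satisfied 1 clause(s); 5 remain; assigned so far: [1, 4]

Answer: x1=T x4=F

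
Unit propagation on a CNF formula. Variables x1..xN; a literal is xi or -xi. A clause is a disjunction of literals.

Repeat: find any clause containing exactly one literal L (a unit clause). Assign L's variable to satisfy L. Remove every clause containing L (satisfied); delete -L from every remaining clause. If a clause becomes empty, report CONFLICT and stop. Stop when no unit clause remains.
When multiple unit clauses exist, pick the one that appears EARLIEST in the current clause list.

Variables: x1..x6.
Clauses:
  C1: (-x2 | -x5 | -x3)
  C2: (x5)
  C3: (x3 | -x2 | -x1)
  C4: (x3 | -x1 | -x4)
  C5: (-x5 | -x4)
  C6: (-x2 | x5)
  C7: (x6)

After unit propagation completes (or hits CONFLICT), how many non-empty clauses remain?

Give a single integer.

Answer: 2

Derivation:
unit clause [5] forces x5=T; simplify:
  drop -5 from [-2, -5, -3] -> [-2, -3]
  drop -5 from [-5, -4] -> [-4]
  satisfied 2 clause(s); 5 remain; assigned so far: [5]
unit clause [-4] forces x4=F; simplify:
  satisfied 2 clause(s); 3 remain; assigned so far: [4, 5]
unit clause [6] forces x6=T; simplify:
  satisfied 1 clause(s); 2 remain; assigned so far: [4, 5, 6]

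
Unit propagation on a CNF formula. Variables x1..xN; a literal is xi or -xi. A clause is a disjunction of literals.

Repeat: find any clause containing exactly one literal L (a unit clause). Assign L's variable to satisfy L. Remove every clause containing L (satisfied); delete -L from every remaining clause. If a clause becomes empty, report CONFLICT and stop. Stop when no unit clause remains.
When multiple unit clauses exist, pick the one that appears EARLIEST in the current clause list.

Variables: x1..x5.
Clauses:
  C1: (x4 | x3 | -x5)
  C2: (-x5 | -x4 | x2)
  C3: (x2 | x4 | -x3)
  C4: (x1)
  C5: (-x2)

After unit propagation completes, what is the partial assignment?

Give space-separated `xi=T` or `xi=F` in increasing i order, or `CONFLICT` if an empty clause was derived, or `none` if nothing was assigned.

unit clause [1] forces x1=T; simplify:
  satisfied 1 clause(s); 4 remain; assigned so far: [1]
unit clause [-2] forces x2=F; simplify:
  drop 2 from [-5, -4, 2] -> [-5, -4]
  drop 2 from [2, 4, -3] -> [4, -3]
  satisfied 1 clause(s); 3 remain; assigned so far: [1, 2]

Answer: x1=T x2=F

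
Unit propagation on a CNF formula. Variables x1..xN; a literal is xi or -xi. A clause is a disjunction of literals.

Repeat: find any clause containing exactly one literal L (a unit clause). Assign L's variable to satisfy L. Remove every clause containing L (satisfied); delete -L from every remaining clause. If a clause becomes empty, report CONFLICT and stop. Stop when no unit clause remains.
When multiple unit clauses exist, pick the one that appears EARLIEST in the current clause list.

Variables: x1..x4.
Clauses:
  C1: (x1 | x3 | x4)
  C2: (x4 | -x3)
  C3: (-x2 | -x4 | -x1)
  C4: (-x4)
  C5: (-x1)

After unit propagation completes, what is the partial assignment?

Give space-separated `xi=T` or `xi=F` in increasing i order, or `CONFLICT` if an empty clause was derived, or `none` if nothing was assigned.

unit clause [-4] forces x4=F; simplify:
  drop 4 from [1, 3, 4] -> [1, 3]
  drop 4 from [4, -3] -> [-3]
  satisfied 2 clause(s); 3 remain; assigned so far: [4]
unit clause [-3] forces x3=F; simplify:
  drop 3 from [1, 3] -> [1]
  satisfied 1 clause(s); 2 remain; assigned so far: [3, 4]
unit clause [1] forces x1=T; simplify:
  drop -1 from [-1] -> [] (empty!)
  satisfied 1 clause(s); 1 remain; assigned so far: [1, 3, 4]
CONFLICT (empty clause)

Answer: CONFLICT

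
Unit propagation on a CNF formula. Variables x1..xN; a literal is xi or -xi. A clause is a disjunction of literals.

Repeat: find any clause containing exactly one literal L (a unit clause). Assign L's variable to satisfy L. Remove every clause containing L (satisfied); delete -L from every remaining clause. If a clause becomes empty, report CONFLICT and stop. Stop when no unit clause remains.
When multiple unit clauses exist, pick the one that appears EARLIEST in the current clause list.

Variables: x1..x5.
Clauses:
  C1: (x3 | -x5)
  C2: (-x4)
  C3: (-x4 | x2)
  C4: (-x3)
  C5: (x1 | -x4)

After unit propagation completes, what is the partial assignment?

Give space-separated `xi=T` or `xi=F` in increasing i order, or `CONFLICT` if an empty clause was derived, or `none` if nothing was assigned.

unit clause [-4] forces x4=F; simplify:
  satisfied 3 clause(s); 2 remain; assigned so far: [4]
unit clause [-3] forces x3=F; simplify:
  drop 3 from [3, -5] -> [-5]
  satisfied 1 clause(s); 1 remain; assigned so far: [3, 4]
unit clause [-5] forces x5=F; simplify:
  satisfied 1 clause(s); 0 remain; assigned so far: [3, 4, 5]

Answer: x3=F x4=F x5=F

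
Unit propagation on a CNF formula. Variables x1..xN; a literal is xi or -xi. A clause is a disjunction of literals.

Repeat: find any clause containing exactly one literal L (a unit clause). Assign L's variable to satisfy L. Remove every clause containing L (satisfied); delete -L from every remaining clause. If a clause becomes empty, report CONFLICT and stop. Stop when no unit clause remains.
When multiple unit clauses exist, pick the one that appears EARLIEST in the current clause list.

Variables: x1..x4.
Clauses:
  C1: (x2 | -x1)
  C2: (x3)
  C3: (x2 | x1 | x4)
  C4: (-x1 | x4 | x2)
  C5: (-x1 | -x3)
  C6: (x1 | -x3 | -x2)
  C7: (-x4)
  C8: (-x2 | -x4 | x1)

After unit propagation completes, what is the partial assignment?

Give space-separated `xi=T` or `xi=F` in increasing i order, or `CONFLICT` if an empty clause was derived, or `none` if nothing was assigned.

unit clause [3] forces x3=T; simplify:
  drop -3 from [-1, -3] -> [-1]
  drop -3 from [1, -3, -2] -> [1, -2]
  satisfied 1 clause(s); 7 remain; assigned so far: [3]
unit clause [-1] forces x1=F; simplify:
  drop 1 from [2, 1, 4] -> [2, 4]
  drop 1 from [1, -2] -> [-2]
  drop 1 from [-2, -4, 1] -> [-2, -4]
  satisfied 3 clause(s); 4 remain; assigned so far: [1, 3]
unit clause [-2] forces x2=F; simplify:
  drop 2 from [2, 4] -> [4]
  satisfied 2 clause(s); 2 remain; assigned so far: [1, 2, 3]
unit clause [4] forces x4=T; simplify:
  drop -4 from [-4] -> [] (empty!)
  satisfied 1 clause(s); 1 remain; assigned so far: [1, 2, 3, 4]
CONFLICT (empty clause)

Answer: CONFLICT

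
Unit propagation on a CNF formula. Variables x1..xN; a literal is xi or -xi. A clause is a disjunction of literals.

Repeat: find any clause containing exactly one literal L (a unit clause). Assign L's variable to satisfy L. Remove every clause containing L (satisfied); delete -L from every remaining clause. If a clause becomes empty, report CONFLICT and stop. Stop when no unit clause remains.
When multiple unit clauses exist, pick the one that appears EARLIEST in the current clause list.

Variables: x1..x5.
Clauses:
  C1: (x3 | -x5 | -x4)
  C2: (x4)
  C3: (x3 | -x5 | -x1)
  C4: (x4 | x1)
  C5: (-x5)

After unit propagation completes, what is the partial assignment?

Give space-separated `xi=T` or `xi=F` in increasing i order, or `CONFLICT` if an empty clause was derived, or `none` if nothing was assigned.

unit clause [4] forces x4=T; simplify:
  drop -4 from [3, -5, -4] -> [3, -5]
  satisfied 2 clause(s); 3 remain; assigned so far: [4]
unit clause [-5] forces x5=F; simplify:
  satisfied 3 clause(s); 0 remain; assigned so far: [4, 5]

Answer: x4=T x5=F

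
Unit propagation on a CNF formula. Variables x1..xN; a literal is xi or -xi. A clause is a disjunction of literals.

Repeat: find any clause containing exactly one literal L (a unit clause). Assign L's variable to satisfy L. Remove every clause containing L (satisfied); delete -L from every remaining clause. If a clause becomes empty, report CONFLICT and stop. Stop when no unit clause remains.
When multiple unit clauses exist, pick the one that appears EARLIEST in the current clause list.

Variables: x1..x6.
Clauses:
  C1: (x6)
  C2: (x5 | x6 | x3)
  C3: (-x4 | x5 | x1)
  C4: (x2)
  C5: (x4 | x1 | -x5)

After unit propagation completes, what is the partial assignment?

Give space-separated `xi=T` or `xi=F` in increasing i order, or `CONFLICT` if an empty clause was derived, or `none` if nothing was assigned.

Answer: x2=T x6=T

Derivation:
unit clause [6] forces x6=T; simplify:
  satisfied 2 clause(s); 3 remain; assigned so far: [6]
unit clause [2] forces x2=T; simplify:
  satisfied 1 clause(s); 2 remain; assigned so far: [2, 6]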